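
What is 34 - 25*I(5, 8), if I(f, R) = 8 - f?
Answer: -41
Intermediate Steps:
34 - 25*I(5, 8) = 34 - 25*(8 - 1*5) = 34 - 25*(8 - 5) = 34 - 25*3 = 34 - 75 = -41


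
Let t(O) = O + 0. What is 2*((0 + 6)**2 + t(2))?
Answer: 76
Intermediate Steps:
t(O) = O
2*((0 + 6)**2 + t(2)) = 2*((0 + 6)**2 + 2) = 2*(6**2 + 2) = 2*(36 + 2) = 2*38 = 76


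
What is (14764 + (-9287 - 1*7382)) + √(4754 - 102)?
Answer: -1905 + 2*√1163 ≈ -1836.8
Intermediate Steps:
(14764 + (-9287 - 1*7382)) + √(4754 - 102) = (14764 + (-9287 - 7382)) + √4652 = (14764 - 16669) + 2*√1163 = -1905 + 2*√1163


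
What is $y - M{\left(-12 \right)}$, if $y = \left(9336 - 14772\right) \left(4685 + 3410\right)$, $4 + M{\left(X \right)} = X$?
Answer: $-44004404$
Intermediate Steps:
$M{\left(X \right)} = -4 + X$
$y = -44004420$ ($y = \left(-5436\right) 8095 = -44004420$)
$y - M{\left(-12 \right)} = -44004420 - \left(-4 - 12\right) = -44004420 - -16 = -44004420 + 16 = -44004404$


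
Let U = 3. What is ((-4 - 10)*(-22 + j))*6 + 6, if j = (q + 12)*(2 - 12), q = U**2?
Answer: 19494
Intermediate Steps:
q = 9 (q = 3**2 = 9)
j = -210 (j = (9 + 12)*(2 - 12) = 21*(-10) = -210)
((-4 - 10)*(-22 + j))*6 + 6 = ((-4 - 10)*(-22 - 210))*6 + 6 = -14*(-232)*6 + 6 = 3248*6 + 6 = 19488 + 6 = 19494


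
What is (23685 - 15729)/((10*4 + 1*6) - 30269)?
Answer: -7956/30223 ≈ -0.26324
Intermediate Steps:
(23685 - 15729)/((10*4 + 1*6) - 30269) = 7956/((40 + 6) - 30269) = 7956/(46 - 30269) = 7956/(-30223) = 7956*(-1/30223) = -7956/30223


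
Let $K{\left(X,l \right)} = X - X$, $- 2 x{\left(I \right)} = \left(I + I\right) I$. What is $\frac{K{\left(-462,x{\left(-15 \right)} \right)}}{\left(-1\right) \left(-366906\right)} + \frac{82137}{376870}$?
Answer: $\frac{82137}{376870} \approx 0.21795$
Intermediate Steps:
$x{\left(I \right)} = - I^{2}$ ($x{\left(I \right)} = - \frac{\left(I + I\right) I}{2} = - \frac{2 I I}{2} = - \frac{2 I^{2}}{2} = - I^{2}$)
$K{\left(X,l \right)} = 0$
$\frac{K{\left(-462,x{\left(-15 \right)} \right)}}{\left(-1\right) \left(-366906\right)} + \frac{82137}{376870} = \frac{0}{\left(-1\right) \left(-366906\right)} + \frac{82137}{376870} = \frac{0}{366906} + 82137 \cdot \frac{1}{376870} = 0 \cdot \frac{1}{366906} + \frac{82137}{376870} = 0 + \frac{82137}{376870} = \frac{82137}{376870}$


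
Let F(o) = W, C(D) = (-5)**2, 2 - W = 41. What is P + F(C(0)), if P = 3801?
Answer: 3762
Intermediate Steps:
W = -39 (W = 2 - 1*41 = 2 - 41 = -39)
C(D) = 25
F(o) = -39
P + F(C(0)) = 3801 - 39 = 3762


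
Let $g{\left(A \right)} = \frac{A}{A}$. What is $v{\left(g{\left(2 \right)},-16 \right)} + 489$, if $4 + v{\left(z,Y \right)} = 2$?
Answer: $487$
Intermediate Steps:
$g{\left(A \right)} = 1$
$v{\left(z,Y \right)} = -2$ ($v{\left(z,Y \right)} = -4 + 2 = -2$)
$v{\left(g{\left(2 \right)},-16 \right)} + 489 = -2 + 489 = 487$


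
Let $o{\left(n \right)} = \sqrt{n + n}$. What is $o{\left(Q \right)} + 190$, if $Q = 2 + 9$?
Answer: $190 + \sqrt{22} \approx 194.69$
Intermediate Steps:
$Q = 11$
$o{\left(n \right)} = \sqrt{2} \sqrt{n}$ ($o{\left(n \right)} = \sqrt{2 n} = \sqrt{2} \sqrt{n}$)
$o{\left(Q \right)} + 190 = \sqrt{2} \sqrt{11} + 190 = \sqrt{22} + 190 = 190 + \sqrt{22}$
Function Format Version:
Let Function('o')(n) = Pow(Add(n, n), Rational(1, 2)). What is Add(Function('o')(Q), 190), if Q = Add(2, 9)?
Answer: Add(190, Pow(22, Rational(1, 2))) ≈ 194.69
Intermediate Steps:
Q = 11
Function('o')(n) = Mul(Pow(2, Rational(1, 2)), Pow(n, Rational(1, 2))) (Function('o')(n) = Pow(Mul(2, n), Rational(1, 2)) = Mul(Pow(2, Rational(1, 2)), Pow(n, Rational(1, 2))))
Add(Function('o')(Q), 190) = Add(Mul(Pow(2, Rational(1, 2)), Pow(11, Rational(1, 2))), 190) = Add(Pow(22, Rational(1, 2)), 190) = Add(190, Pow(22, Rational(1, 2)))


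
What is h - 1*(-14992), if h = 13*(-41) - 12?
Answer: 14447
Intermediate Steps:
h = -545 (h = -533 - 12 = -545)
h - 1*(-14992) = -545 - 1*(-14992) = -545 + 14992 = 14447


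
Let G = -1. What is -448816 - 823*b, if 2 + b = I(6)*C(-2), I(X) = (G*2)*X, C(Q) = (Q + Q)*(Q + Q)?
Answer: -289154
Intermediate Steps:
C(Q) = 4*Q² (C(Q) = (2*Q)*(2*Q) = 4*Q²)
I(X) = -2*X (I(X) = (-1*2)*X = -2*X)
b = -194 (b = -2 + (-2*6)*(4*(-2)²) = -2 - 48*4 = -2 - 12*16 = -2 - 192 = -194)
-448816 - 823*b = -448816 - 823*(-194) = -448816 - 1*(-159662) = -448816 + 159662 = -289154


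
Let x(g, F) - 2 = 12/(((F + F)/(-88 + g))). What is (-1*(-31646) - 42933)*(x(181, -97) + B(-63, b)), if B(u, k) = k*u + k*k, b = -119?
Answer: -23707914594/97 ≈ -2.4441e+8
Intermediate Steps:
x(g, F) = 2 + 6*(-88 + g)/F (x(g, F) = 2 + 12/(((F + F)/(-88 + g))) = 2 + 12/(((2*F)/(-88 + g))) = 2 + 12/((2*F/(-88 + g))) = 2 + 12*((-88 + g)/(2*F)) = 2 + 6*(-88 + g)/F)
B(u, k) = k² + k*u (B(u, k) = k*u + k² = k² + k*u)
(-1*(-31646) - 42933)*(x(181, -97) + B(-63, b)) = (-1*(-31646) - 42933)*(2*(-264 - 97 + 3*181)/(-97) - 119*(-119 - 63)) = (31646 - 42933)*(2*(-1/97)*(-264 - 97 + 543) - 119*(-182)) = -11287*(2*(-1/97)*182 + 21658) = -11287*(-364/97 + 21658) = -11287*2100462/97 = -23707914594/97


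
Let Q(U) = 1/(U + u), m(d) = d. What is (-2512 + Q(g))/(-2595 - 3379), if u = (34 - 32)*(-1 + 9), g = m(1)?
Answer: 42703/101558 ≈ 0.42048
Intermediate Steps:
g = 1
u = 16 (u = 2*8 = 16)
Q(U) = 1/(16 + U) (Q(U) = 1/(U + 16) = 1/(16 + U))
(-2512 + Q(g))/(-2595 - 3379) = (-2512 + 1/(16 + 1))/(-2595 - 3379) = (-2512 + 1/17)/(-5974) = (-2512 + 1/17)*(-1/5974) = -42703/17*(-1/5974) = 42703/101558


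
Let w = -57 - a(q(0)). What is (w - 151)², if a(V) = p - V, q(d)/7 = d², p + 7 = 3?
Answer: 41616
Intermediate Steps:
p = -4 (p = -7 + 3 = -4)
q(d) = 7*d²
a(V) = -4 - V
w = -53 (w = -57 - (-4 - 7*0²) = -57 - (-4 - 7*0) = -57 - (-4 - 1*0) = -57 - (-4 + 0) = -57 - 1*(-4) = -57 + 4 = -53)
(w - 151)² = (-53 - 151)² = (-204)² = 41616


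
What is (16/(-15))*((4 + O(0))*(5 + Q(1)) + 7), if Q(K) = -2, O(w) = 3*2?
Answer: -592/15 ≈ -39.467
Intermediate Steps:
O(w) = 6
(16/(-15))*((4 + O(0))*(5 + Q(1)) + 7) = (16/(-15))*((4 + 6)*(5 - 2) + 7) = (16*(-1/15))*(10*3 + 7) = -16*(30 + 7)/15 = -16/15*37 = -592/15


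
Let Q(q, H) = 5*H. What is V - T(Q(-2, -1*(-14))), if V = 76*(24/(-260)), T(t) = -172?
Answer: 10724/65 ≈ 164.98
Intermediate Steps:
V = -456/65 (V = 76*(24*(-1/260)) = 76*(-6/65) = -456/65 ≈ -7.0154)
V - T(Q(-2, -1*(-14))) = -456/65 - 1*(-172) = -456/65 + 172 = 10724/65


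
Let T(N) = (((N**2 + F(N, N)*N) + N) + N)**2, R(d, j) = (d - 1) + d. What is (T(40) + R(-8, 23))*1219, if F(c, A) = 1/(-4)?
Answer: 3399648377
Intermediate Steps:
F(c, A) = -1/4
R(d, j) = -1 + 2*d (R(d, j) = (-1 + d) + d = -1 + 2*d)
T(N) = (N**2 + 7*N/4)**2 (T(N) = (((N**2 - N/4) + N) + N)**2 = ((N**2 + 3*N/4) + N)**2 = (N**2 + 7*N/4)**2)
(T(40) + R(-8, 23))*1219 = ((1/16)*40**2*(7 + 4*40)**2 + (-1 + 2*(-8)))*1219 = ((1/16)*1600*(7 + 160)**2 + (-1 - 16))*1219 = ((1/16)*1600*167**2 - 17)*1219 = ((1/16)*1600*27889 - 17)*1219 = (2788900 - 17)*1219 = 2788883*1219 = 3399648377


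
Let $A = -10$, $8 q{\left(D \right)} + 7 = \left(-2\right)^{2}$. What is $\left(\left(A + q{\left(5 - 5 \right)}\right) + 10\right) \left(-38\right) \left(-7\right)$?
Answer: $- \frac{399}{4} \approx -99.75$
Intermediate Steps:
$q{\left(D \right)} = - \frac{3}{8}$ ($q{\left(D \right)} = - \frac{7}{8} + \frac{\left(-2\right)^{2}}{8} = - \frac{7}{8} + \frac{1}{8} \cdot 4 = - \frac{7}{8} + \frac{1}{2} = - \frac{3}{8}$)
$\left(\left(A + q{\left(5 - 5 \right)}\right) + 10\right) \left(-38\right) \left(-7\right) = \left(\left(-10 - \frac{3}{8}\right) + 10\right) \left(-38\right) \left(-7\right) = \left(- \frac{83}{8} + 10\right) \left(-38\right) \left(-7\right) = \left(- \frac{3}{8}\right) \left(-38\right) \left(-7\right) = \frac{57}{4} \left(-7\right) = - \frac{399}{4}$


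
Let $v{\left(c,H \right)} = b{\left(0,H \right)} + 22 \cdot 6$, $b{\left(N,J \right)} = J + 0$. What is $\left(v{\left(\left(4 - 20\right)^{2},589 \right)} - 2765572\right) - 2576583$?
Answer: $-5341434$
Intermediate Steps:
$b{\left(N,J \right)} = J$
$v{\left(c,H \right)} = 132 + H$ ($v{\left(c,H \right)} = H + 22 \cdot 6 = H + 132 = 132 + H$)
$\left(v{\left(\left(4 - 20\right)^{2},589 \right)} - 2765572\right) - 2576583 = \left(\left(132 + 589\right) - 2765572\right) - 2576583 = \left(721 - 2765572\right) - 2576583 = -2764851 - 2576583 = -5341434$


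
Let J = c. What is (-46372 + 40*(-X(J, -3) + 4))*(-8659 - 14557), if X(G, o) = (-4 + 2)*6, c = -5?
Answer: 1061714112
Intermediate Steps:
J = -5
X(G, o) = -12 (X(G, o) = -2*6 = -12)
(-46372 + 40*(-X(J, -3) + 4))*(-8659 - 14557) = (-46372 + 40*(-1*(-12) + 4))*(-8659 - 14557) = (-46372 + 40*(12 + 4))*(-23216) = (-46372 + 40*16)*(-23216) = (-46372 + 640)*(-23216) = -45732*(-23216) = 1061714112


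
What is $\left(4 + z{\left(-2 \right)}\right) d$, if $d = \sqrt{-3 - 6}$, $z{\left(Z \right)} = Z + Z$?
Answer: $0$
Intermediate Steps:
$z{\left(Z \right)} = 2 Z$
$d = 3 i$ ($d = \sqrt{-9} = 3 i \approx 3.0 i$)
$\left(4 + z{\left(-2 \right)}\right) d = \left(4 + 2 \left(-2\right)\right) 3 i = \left(4 - 4\right) 3 i = 0 \cdot 3 i = 0$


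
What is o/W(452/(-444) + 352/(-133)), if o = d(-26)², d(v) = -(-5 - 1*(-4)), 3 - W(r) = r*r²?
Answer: 3217539292947/168001819471142 ≈ 0.019152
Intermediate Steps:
W(r) = 3 - r³ (W(r) = 3 - r*r² = 3 - r³)
d(v) = 1 (d(v) = -(-5 + 4) = -1*(-1) = 1)
o = 1 (o = 1² = 1)
o/W(452/(-444) + 352/(-133)) = 1/(3 - (452/(-444) + 352/(-133))³) = 1/(3 - (452*(-1/444) + 352*(-1/133))³) = 1/(3 - (-113/111 - 352/133)³) = 1/(3 - (-54101/14763)³) = 1/(3 - 1*(-158349201592301/3217539292947)) = 1/(3 + 158349201592301/3217539292947) = 1/(168001819471142/3217539292947) = 1*(3217539292947/168001819471142) = 3217539292947/168001819471142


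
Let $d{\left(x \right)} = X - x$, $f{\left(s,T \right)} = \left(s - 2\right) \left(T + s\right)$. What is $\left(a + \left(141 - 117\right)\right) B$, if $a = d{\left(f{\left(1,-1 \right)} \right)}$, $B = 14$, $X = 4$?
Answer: $392$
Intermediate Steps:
$f{\left(s,T \right)} = \left(-2 + s\right) \left(T + s\right)$
$d{\left(x \right)} = 4 - x$
$a = 4$ ($a = 4 - \left(1^{2} - -2 - 2 - 1\right) = 4 - \left(1 + 2 - 2 - 1\right) = 4 - 0 = 4 + 0 = 4$)
$\left(a + \left(141 - 117\right)\right) B = \left(4 + \left(141 - 117\right)\right) 14 = \left(4 + 24\right) 14 = 28 \cdot 14 = 392$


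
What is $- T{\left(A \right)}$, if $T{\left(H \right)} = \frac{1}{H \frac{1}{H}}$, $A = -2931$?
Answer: $-1$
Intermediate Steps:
$T{\left(H \right)} = 1$ ($T{\left(H \right)} = 1^{-1} = 1$)
$- T{\left(A \right)} = \left(-1\right) 1 = -1$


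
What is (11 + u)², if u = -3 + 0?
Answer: 64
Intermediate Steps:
u = -3
(11 + u)² = (11 - 3)² = 8² = 64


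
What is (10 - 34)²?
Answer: 576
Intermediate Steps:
(10 - 34)² = (-24)² = 576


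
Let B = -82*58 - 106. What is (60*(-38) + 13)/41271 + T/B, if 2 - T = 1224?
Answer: 1515808/7717677 ≈ 0.19641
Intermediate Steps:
T = -1222 (T = 2 - 1*1224 = 2 - 1224 = -1222)
B = -4862 (B = -4756 - 106 = -4862)
(60*(-38) + 13)/41271 + T/B = (60*(-38) + 13)/41271 - 1222/(-4862) = (-2280 + 13)*(1/41271) - 1222*(-1/4862) = -2267*1/41271 + 47/187 = -2267/41271 + 47/187 = 1515808/7717677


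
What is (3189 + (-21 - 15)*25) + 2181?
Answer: 4470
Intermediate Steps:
(3189 + (-21 - 15)*25) + 2181 = (3189 - 36*25) + 2181 = (3189 - 900) + 2181 = 2289 + 2181 = 4470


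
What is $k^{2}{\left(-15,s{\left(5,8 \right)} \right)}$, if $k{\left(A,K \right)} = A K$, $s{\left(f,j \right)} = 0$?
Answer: $0$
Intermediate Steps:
$k^{2}{\left(-15,s{\left(5,8 \right)} \right)} = \left(\left(-15\right) 0\right)^{2} = 0^{2} = 0$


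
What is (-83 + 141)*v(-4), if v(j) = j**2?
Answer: 928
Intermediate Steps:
(-83 + 141)*v(-4) = (-83 + 141)*(-4)**2 = 58*16 = 928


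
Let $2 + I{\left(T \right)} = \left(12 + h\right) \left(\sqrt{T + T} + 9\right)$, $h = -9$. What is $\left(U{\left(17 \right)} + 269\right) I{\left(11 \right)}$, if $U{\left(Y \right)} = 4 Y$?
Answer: $8425 + 1011 \sqrt{22} \approx 13167.0$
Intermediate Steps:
$I{\left(T \right)} = 25 + 3 \sqrt{2} \sqrt{T}$ ($I{\left(T \right)} = -2 + \left(12 - 9\right) \left(\sqrt{T + T} + 9\right) = -2 + 3 \left(\sqrt{2 T} + 9\right) = -2 + 3 \left(\sqrt{2} \sqrt{T} + 9\right) = -2 + 3 \left(9 + \sqrt{2} \sqrt{T}\right) = -2 + \left(27 + 3 \sqrt{2} \sqrt{T}\right) = 25 + 3 \sqrt{2} \sqrt{T}$)
$\left(U{\left(17 \right)} + 269\right) I{\left(11 \right)} = \left(4 \cdot 17 + 269\right) \left(25 + 3 \sqrt{2} \sqrt{11}\right) = \left(68 + 269\right) \left(25 + 3 \sqrt{22}\right) = 337 \left(25 + 3 \sqrt{22}\right) = 8425 + 1011 \sqrt{22}$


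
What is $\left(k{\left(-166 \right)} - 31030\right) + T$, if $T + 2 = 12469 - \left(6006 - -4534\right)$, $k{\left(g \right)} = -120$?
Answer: $-29223$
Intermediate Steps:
$T = 1927$ ($T = -2 + \left(12469 - \left(6006 - -4534\right)\right) = -2 + \left(12469 - \left(6006 + 4534\right)\right) = -2 + \left(12469 - 10540\right) = -2 + 1929 = 1927$)
$\left(k{\left(-166 \right)} - 31030\right) + T = \left(-120 - 31030\right) + 1927 = -31150 + 1927 = -29223$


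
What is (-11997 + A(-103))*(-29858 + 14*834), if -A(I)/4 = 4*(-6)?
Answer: 216383982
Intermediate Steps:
A(I) = 96 (A(I) = -16*(-6) = -4*(-24) = 96)
(-11997 + A(-103))*(-29858 + 14*834) = (-11997 + 96)*(-29858 + 14*834) = -11901*(-29858 + 11676) = -11901*(-18182) = 216383982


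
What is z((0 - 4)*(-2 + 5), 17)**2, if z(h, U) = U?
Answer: 289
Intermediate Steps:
z((0 - 4)*(-2 + 5), 17)**2 = 17**2 = 289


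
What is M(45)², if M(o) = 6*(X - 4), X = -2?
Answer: 1296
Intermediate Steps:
M(o) = -36 (M(o) = 6*(-2 - 4) = 6*(-6) = -36)
M(45)² = (-36)² = 1296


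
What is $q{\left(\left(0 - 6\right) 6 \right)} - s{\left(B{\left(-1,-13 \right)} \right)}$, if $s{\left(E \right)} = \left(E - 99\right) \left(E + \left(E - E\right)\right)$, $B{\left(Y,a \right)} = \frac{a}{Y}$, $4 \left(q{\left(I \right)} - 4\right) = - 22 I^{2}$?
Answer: $-6006$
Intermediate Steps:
$q{\left(I \right)} = 4 - \frac{11 I^{2}}{2}$ ($q{\left(I \right)} = 4 + \frac{\left(-22\right) I^{2}}{4} = 4 - \frac{11 I^{2}}{2}$)
$s{\left(E \right)} = E \left(-99 + E\right)$ ($s{\left(E \right)} = \left(-99 + E\right) \left(E + 0\right) = \left(-99 + E\right) E = E \left(-99 + E\right)$)
$q{\left(\left(0 - 6\right) 6 \right)} - s{\left(B{\left(-1,-13 \right)} \right)} = \left(4 - \frac{11 \left(\left(0 - 6\right) 6\right)^{2}}{2}\right) - - \frac{13}{-1} \left(-99 - \frac{13}{-1}\right) = \left(4 - \frac{11 \left(\left(-6\right) 6\right)^{2}}{2}\right) - \left(-13\right) \left(-1\right) \left(-99 - -13\right) = \left(4 - \frac{11 \left(-36\right)^{2}}{2}\right) - 13 \left(-99 + 13\right) = \left(4 - 7128\right) - 13 \left(-86\right) = \left(4 - 7128\right) - -1118 = -7124 + 1118 = -6006$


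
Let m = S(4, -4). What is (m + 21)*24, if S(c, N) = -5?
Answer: 384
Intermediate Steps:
m = -5
(m + 21)*24 = (-5 + 21)*24 = 16*24 = 384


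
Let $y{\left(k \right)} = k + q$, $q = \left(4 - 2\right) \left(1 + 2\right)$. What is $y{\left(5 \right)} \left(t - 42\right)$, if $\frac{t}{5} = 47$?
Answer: $2123$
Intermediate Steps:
$t = 235$ ($t = 5 \cdot 47 = 235$)
$q = 6$ ($q = 2 \cdot 3 = 6$)
$y{\left(k \right)} = 6 + k$ ($y{\left(k \right)} = k + 6 = 6 + k$)
$y{\left(5 \right)} \left(t - 42\right) = \left(6 + 5\right) \left(235 - 42\right) = 11 \cdot 193 = 2123$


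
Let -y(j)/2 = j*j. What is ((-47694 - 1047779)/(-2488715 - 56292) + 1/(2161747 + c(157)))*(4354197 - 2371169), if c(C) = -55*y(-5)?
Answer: 4702057966751382464/5508660016479 ≈ 8.5358e+5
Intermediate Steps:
y(j) = -2*j**2 (y(j) = -2*j*j = -2*j**2)
c(C) = 2750 (c(C) = -(-110)*(-5)**2 = -(-110)*25 = -55*(-50) = 2750)
((-47694 - 1047779)/(-2488715 - 56292) + 1/(2161747 + c(157)))*(4354197 - 2371169) = ((-47694 - 1047779)/(-2488715 - 56292) + 1/(2161747 + 2750))*(4354197 - 2371169) = (-1095473/(-2545007) + 1/2164497)*1983028 = (-1095473*(-1/2545007) + 1/2164497)*1983028 = (1095473/2545007 + 1/2164497)*1983028 = (2371150567088/5508660016479)*1983028 = 4702057966751382464/5508660016479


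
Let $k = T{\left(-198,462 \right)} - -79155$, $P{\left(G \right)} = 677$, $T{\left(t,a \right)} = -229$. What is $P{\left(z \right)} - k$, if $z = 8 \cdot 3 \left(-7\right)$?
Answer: $-78249$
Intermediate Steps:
$z = -168$ ($z = 24 \left(-7\right) = -168$)
$k = 78926$ ($k = -229 - -79155 = -229 + 79155 = 78926$)
$P{\left(z \right)} - k = 677 - 78926 = -78249$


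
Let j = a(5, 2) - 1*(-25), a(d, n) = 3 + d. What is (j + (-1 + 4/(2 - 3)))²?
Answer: 784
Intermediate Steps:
j = 33 (j = (3 + 5) - 1*(-25) = 8 + 25 = 33)
(j + (-1 + 4/(2 - 3)))² = (33 + (-1 + 4/(2 - 3)))² = (33 + (-1 + 4/(-1)))² = (33 + (-1 - 1*4))² = (33 + (-1 - 4))² = (33 - 5)² = 28² = 784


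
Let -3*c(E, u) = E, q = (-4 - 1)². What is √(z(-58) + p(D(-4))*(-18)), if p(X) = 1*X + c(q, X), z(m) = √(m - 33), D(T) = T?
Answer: √(222 + I*√91) ≈ 14.903 + 0.32005*I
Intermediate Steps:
q = 25 (q = (-5)² = 25)
c(E, u) = -E/3
z(m) = √(-33 + m)
p(X) = -25/3 + X (p(X) = 1*X - ⅓*25 = X - 25/3 = -25/3 + X)
√(z(-58) + p(D(-4))*(-18)) = √(√(-33 - 58) + (-25/3 - 4)*(-18)) = √(√(-91) - 37/3*(-18)) = √(I*√91 + 222) = √(222 + I*√91)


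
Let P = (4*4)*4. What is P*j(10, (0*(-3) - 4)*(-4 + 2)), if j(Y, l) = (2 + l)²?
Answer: 6400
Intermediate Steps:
P = 64 (P = 16*4 = 64)
P*j(10, (0*(-3) - 4)*(-4 + 2)) = 64*(2 + (0*(-3) - 4)*(-4 + 2))² = 64*(2 + (0 - 4)*(-2))² = 64*(2 - 4*(-2))² = 64*(2 + 8)² = 64*10² = 64*100 = 6400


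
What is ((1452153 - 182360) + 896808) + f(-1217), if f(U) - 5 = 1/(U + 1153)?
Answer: 138662783/64 ≈ 2.1666e+6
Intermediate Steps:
f(U) = 5 + 1/(1153 + U) (f(U) = 5 + 1/(U + 1153) = 5 + 1/(1153 + U))
((1452153 - 182360) + 896808) + f(-1217) = ((1452153 - 182360) + 896808) + (5766 + 5*(-1217))/(1153 - 1217) = (1269793 + 896808) + (5766 - 6085)/(-64) = 2166601 - 1/64*(-319) = 2166601 + 319/64 = 138662783/64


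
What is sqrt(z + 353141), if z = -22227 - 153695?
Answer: 3*sqrt(19691) ≈ 420.97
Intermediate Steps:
z = -175922
sqrt(z + 353141) = sqrt(-175922 + 353141) = sqrt(177219) = 3*sqrt(19691)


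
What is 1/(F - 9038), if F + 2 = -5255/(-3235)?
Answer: -647/5847829 ≈ -0.00011064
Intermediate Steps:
F = -243/647 (F = -2 - 5255/(-3235) = -2 - 5255*(-1/3235) = -2 + 1051/647 = -243/647 ≈ -0.37558)
1/(F - 9038) = 1/(-243/647 - 9038) = 1/(-5847829/647) = -647/5847829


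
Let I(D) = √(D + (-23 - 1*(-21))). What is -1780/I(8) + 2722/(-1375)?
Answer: -2722/1375 - 890*√6/3 ≈ -728.66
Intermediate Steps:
I(D) = √(-2 + D) (I(D) = √(D + (-23 + 21)) = √(D - 2) = √(-2 + D))
-1780/I(8) + 2722/(-1375) = -1780/√(-2 + 8) + 2722/(-1375) = -1780*√6/6 + 2722*(-1/1375) = -890*√6/3 - 2722/1375 = -2722/1375 - 890*√6/3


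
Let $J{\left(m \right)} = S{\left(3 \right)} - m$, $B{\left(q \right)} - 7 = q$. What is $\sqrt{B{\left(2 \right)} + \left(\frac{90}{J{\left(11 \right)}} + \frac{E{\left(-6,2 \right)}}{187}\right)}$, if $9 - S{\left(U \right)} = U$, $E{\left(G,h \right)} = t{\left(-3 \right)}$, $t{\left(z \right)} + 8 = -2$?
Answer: $\frac{i \sqrt{316591}}{187} \approx 3.0089 i$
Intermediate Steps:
$t{\left(z \right)} = -10$ ($t{\left(z \right)} = -8 - 2 = -10$)
$E{\left(G,h \right)} = -10$
$B{\left(q \right)} = 7 + q$
$S{\left(U \right)} = 9 - U$
$J{\left(m \right)} = 6 - m$ ($J{\left(m \right)} = \left(9 - 3\right) - m = 6 - m$)
$\sqrt{B{\left(2 \right)} + \left(\frac{90}{J{\left(11 \right)}} + \frac{E{\left(-6,2 \right)}}{187}\right)} = \sqrt{\left(7 + 2\right) + \left(\frac{90}{6 - 11} - \frac{10}{187}\right)} = \sqrt{9 + \left(\frac{90}{6 - 11} - \frac{10}{187}\right)} = \sqrt{9 + \left(\frac{90}{-5} - \frac{10}{187}\right)} = \sqrt{9 + \left(90 \left(- \frac{1}{5}\right) - \frac{10}{187}\right)} = \sqrt{9 - \frac{3376}{187}} = \sqrt{- \frac{1693}{187}} = \frac{i \sqrt{316591}}{187}$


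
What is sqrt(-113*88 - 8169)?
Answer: I*sqrt(18113) ≈ 134.58*I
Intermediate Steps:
sqrt(-113*88 - 8169) = sqrt(-9944 - 8169) = sqrt(-18113) = I*sqrt(18113)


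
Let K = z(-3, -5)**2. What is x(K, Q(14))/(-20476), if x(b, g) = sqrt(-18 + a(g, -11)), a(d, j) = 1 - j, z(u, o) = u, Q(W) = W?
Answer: -I*sqrt(6)/20476 ≈ -0.00011963*I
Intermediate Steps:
K = 9 (K = (-3)**2 = 9)
x(b, g) = I*sqrt(6) (x(b, g) = sqrt(-18 + (1 - 1*(-11))) = sqrt(-18 + (1 + 11)) = sqrt(-18 + 12) = sqrt(-6) = I*sqrt(6))
x(K, Q(14))/(-20476) = (I*sqrt(6))/(-20476) = (I*sqrt(6))*(-1/20476) = -I*sqrt(6)/20476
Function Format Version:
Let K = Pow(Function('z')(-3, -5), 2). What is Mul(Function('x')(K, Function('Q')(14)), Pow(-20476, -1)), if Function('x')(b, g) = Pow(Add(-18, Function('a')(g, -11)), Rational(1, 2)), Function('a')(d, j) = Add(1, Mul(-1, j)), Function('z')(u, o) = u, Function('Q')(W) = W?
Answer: Mul(Rational(-1, 20476), I, Pow(6, Rational(1, 2))) ≈ Mul(-0.00011963, I)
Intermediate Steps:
K = 9 (K = Pow(-3, 2) = 9)
Function('x')(b, g) = Mul(I, Pow(6, Rational(1, 2))) (Function('x')(b, g) = Pow(Add(-18, Add(1, Mul(-1, -11))), Rational(1, 2)) = Pow(Add(-18, Add(1, 11)), Rational(1, 2)) = Pow(Add(-18, 12), Rational(1, 2)) = Pow(-6, Rational(1, 2)) = Mul(I, Pow(6, Rational(1, 2))))
Mul(Function('x')(K, Function('Q')(14)), Pow(-20476, -1)) = Mul(Mul(I, Pow(6, Rational(1, 2))), Pow(-20476, -1)) = Mul(Mul(I, Pow(6, Rational(1, 2))), Rational(-1, 20476)) = Mul(Rational(-1, 20476), I, Pow(6, Rational(1, 2)))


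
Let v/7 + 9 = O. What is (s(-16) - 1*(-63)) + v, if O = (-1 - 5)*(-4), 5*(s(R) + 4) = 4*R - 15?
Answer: 741/5 ≈ 148.20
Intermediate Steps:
s(R) = -7 + 4*R/5 (s(R) = -4 + (4*R - 15)/5 = -4 + (-15 + 4*R)/5 = -4 + (-3 + 4*R/5) = -7 + 4*R/5)
O = 24 (O = -6*(-4) = 24)
v = 105 (v = -63 + 7*24 = -63 + 168 = 105)
(s(-16) - 1*(-63)) + v = ((-7 + (4/5)*(-16)) - 1*(-63)) + 105 = ((-7 - 64/5) + 63) + 105 = (-99/5 + 63) + 105 = 216/5 + 105 = 741/5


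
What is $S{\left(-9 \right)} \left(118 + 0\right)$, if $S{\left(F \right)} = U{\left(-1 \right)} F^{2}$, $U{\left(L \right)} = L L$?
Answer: $9558$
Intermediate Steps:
$U{\left(L \right)} = L^{2}$
$S{\left(F \right)} = F^{2}$ ($S{\left(F \right)} = \left(-1\right)^{2} F^{2} = 1 F^{2} = F^{2}$)
$S{\left(-9 \right)} \left(118 + 0\right) = \left(-9\right)^{2} \left(118 + 0\right) = 81 \cdot 118 = 9558$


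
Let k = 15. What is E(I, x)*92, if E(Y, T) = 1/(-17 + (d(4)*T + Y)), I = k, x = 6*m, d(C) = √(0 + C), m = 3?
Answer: 46/17 ≈ 2.7059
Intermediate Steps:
d(C) = √C
x = 18 (x = 6*3 = 18)
I = 15
E(Y, T) = 1/(-17 + Y + 2*T) (E(Y, T) = 1/(-17 + (√4*T + Y)) = 1/(-17 + (2*T + Y)) = 1/(-17 + (Y + 2*T)) = 1/(-17 + Y + 2*T))
E(I, x)*92 = 92/(-17 + 15 + 2*18) = 92/(-17 + 15 + 36) = 92/34 = (1/34)*92 = 46/17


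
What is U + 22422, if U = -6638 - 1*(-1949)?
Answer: 17733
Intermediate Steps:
U = -4689 (U = -6638 + 1949 = -4689)
U + 22422 = -4689 + 22422 = 17733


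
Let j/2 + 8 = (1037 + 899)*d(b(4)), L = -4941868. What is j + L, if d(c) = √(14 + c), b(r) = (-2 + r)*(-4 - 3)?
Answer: -4941884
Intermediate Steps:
b(r) = 14 - 7*r (b(r) = (-2 + r)*(-7) = 14 - 7*r)
j = -16 (j = -16 + 2*((1037 + 899)*√(14 + (14 - 7*4))) = -16 + 2*(1936*√(14 + (14 - 28))) = -16 + 2*(1936*√(14 - 14)) = -16 + 2*(1936*√0) = -16 + 2*(1936*0) = -16 + 2*0 = -16 + 0 = -16)
j + L = -16 - 4941868 = -4941884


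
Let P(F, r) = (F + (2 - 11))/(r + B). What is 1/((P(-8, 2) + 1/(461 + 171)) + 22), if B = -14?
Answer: 1896/44401 ≈ 0.042702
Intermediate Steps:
P(F, r) = (-9 + F)/(-14 + r) (P(F, r) = (F + (2 - 11))/(r - 14) = (F - 9)/(-14 + r) = (-9 + F)/(-14 + r))
1/((P(-8, 2) + 1/(461 + 171)) + 22) = 1/(((-9 - 8)/(-14 + 2) + 1/(461 + 171)) + 22) = 1/((-17/(-12) + 1/632) + 22) = 1/((-1/12*(-17) + 1/632) + 22) = 1/((17/12 + 1/632) + 22) = 1/(2689/1896 + 22) = 1/(44401/1896) = 1896/44401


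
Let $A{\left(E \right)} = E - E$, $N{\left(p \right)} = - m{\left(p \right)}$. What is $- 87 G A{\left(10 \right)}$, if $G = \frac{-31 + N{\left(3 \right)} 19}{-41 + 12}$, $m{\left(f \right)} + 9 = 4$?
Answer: $0$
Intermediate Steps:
$m{\left(f \right)} = -5$ ($m{\left(f \right)} = -9 + 4 = -5$)
$N{\left(p \right)} = 5$ ($N{\left(p \right)} = \left(-1\right) \left(-5\right) = 5$)
$A{\left(E \right)} = 0$
$G = - \frac{64}{29}$ ($G = \frac{-31 + 5 \cdot 19}{-41 + 12} = \frac{-31 + 95}{-29} = 64 \left(- \frac{1}{29}\right) = - \frac{64}{29} \approx -2.2069$)
$- 87 G A{\left(10 \right)} = \left(-87\right) \left(- \frac{64}{29}\right) 0 = 192 \cdot 0 = 0$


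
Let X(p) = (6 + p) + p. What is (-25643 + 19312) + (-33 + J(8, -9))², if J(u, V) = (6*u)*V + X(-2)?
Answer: 208038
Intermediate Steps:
X(p) = 6 + 2*p
J(u, V) = 2 + 6*V*u (J(u, V) = (6*u)*V + (6 + 2*(-2)) = 6*V*u + (6 - 4) = 6*V*u + 2 = 2 + 6*V*u)
(-25643 + 19312) + (-33 + J(8, -9))² = (-25643 + 19312) + (-33 + (2 + 6*(-9)*8))² = -6331 + (-33 + (2 - 432))² = -6331 + (-33 - 430)² = -6331 + (-463)² = -6331 + 214369 = 208038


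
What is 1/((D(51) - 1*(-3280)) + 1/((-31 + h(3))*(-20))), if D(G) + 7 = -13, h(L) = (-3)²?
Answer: 440/1434401 ≈ 0.00030675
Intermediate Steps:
h(L) = 9
D(G) = -20 (D(G) = -7 - 13 = -20)
1/((D(51) - 1*(-3280)) + 1/((-31 + h(3))*(-20))) = 1/((-20 - 1*(-3280)) + 1/((-31 + 9)*(-20))) = 1/((-20 + 3280) + 1/(-22*(-20))) = 1/(3260 + 1/440) = 1/(1434401/440) = 440/1434401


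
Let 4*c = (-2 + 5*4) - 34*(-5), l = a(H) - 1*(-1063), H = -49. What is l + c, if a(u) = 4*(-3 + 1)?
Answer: 1102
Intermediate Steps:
a(u) = -8 (a(u) = 4*(-2) = -8)
l = 1055 (l = -8 - 1*(-1063) = -8 + 1063 = 1055)
c = 47 (c = ((-2 + 5*4) - 34*(-5))/4 = ((-2 + 20) + 170)/4 = (18 + 170)/4 = (1/4)*188 = 47)
l + c = 1055 + 47 = 1102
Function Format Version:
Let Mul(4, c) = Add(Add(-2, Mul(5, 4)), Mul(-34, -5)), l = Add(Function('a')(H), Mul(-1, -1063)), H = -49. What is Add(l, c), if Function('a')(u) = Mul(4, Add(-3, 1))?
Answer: 1102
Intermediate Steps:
Function('a')(u) = -8 (Function('a')(u) = Mul(4, -2) = -8)
l = 1055 (l = Add(-8, Mul(-1, -1063)) = Add(-8, 1063) = 1055)
c = 47 (c = Mul(Rational(1, 4), Add(Add(-2, Mul(5, 4)), Mul(-34, -5))) = Mul(Rational(1, 4), Add(Add(-2, 20), 170)) = Mul(Rational(1, 4), Add(18, 170)) = Mul(Rational(1, 4), 188) = 47)
Add(l, c) = Add(1055, 47) = 1102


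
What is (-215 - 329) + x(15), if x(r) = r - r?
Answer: -544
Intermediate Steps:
x(r) = 0
(-215 - 329) + x(15) = (-215 - 329) + 0 = -544 + 0 = -544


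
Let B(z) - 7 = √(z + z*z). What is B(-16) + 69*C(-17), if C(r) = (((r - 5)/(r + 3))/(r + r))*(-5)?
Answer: 5461/238 + 4*√15 ≈ 38.437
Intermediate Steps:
B(z) = 7 + √(z + z²) (B(z) = 7 + √(z + z*z) = 7 + √(z + z²))
C(r) = -5*(-5 + r)/(2*r*(3 + r)) (C(r) = (((-5 + r)/(3 + r))/((2*r)))*(-5) = (((-5 + r)/(3 + r))*(1/(2*r)))*(-5) = ((-5 + r)/(2*r*(3 + r)))*(-5) = -5*(-5 + r)/(2*r*(3 + r)))
B(-16) + 69*C(-17) = (7 + √(-16*(1 - 16))) + 69*((5/2)*(5 - 1*(-17))/(-17*(3 - 17))) = (7 + √(-16*(-15))) + 69*((5/2)*(-1/17)*(5 + 17)/(-14)) = (7 + √240) + 69*((5/2)*(-1/17)*(-1/14)*22) = (7 + 4*√15) + 69*(55/238) = (7 + 4*√15) + 3795/238 = 5461/238 + 4*√15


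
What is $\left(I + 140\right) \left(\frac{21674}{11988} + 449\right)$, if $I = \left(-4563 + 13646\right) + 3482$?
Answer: $\frac{11443575605}{1998} \approx 5.7275 \cdot 10^{6}$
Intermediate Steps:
$I = 12565$ ($I = 9083 + 3482 = 12565$)
$\left(I + 140\right) \left(\frac{21674}{11988} + 449\right) = \left(12565 + 140\right) \left(\frac{21674}{11988} + 449\right) = 12705 \left(21674 \cdot \frac{1}{11988} + 449\right) = 12705 \left(\frac{10837}{5994} + 449\right) = 12705 \cdot \frac{2702143}{5994} = \frac{11443575605}{1998}$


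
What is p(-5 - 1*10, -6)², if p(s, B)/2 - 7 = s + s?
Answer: 2116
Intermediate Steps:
p(s, B) = 14 + 4*s (p(s, B) = 14 + 2*(s + s) = 14 + 2*(2*s) = 14 + 4*s)
p(-5 - 1*10, -6)² = (14 + 4*(-5 - 1*10))² = (14 + 4*(-5 - 10))² = (14 + 4*(-15))² = (14 - 60)² = (-46)² = 2116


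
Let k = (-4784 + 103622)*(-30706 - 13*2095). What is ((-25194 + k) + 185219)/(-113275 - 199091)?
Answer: 5726612533/312366 ≈ 18333.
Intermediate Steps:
k = -5726772558 (k = 98838*(-30706 - 27235) = 98838*(-57941) = -5726772558)
((-25194 + k) + 185219)/(-113275 - 199091) = ((-25194 - 5726772558) + 185219)/(-113275 - 199091) = (-5726797752 + 185219)/(-312366) = -5726612533*(-1/312366) = 5726612533/312366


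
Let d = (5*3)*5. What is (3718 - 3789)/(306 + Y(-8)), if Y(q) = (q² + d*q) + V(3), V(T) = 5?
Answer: 71/225 ≈ 0.31556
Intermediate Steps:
d = 75 (d = 15*5 = 75)
Y(q) = 5 + q² + 75*q (Y(q) = (q² + 75*q) + 5 = 5 + q² + 75*q)
(3718 - 3789)/(306 + Y(-8)) = (3718 - 3789)/(306 + (5 + (-8)² + 75*(-8))) = -71/(306 + (5 + 64 - 600)) = -71/(306 - 531) = -71/(-225) = -71*(-1/225) = 71/225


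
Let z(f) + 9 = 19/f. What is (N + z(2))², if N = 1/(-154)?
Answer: 1444/5929 ≈ 0.24355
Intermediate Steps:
z(f) = -9 + 19/f
N = -1/154 ≈ -0.0064935
(N + z(2))² = (-1/154 + (-9 + 19/2))² = (-1/154 + ½)² = (38/77)² = 1444/5929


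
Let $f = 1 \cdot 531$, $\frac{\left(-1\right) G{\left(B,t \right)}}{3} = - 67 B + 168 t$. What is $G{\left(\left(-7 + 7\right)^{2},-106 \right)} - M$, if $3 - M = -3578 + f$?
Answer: $50374$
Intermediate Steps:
$G{\left(B,t \right)} = - 504 t + 201 B$ ($G{\left(B,t \right)} = - 3 \left(- 67 B + 168 t\right) = - 504 t + 201 B$)
$f = 531$
$M = 3050$ ($M = 3 - \left(-3578 + 531\right) = 3 - -3047 = 3 + 3047 = 3050$)
$G{\left(\left(-7 + 7\right)^{2},-106 \right)} - M = \left(\left(-504\right) \left(-106\right) + 201 \left(-7 + 7\right)^{2}\right) - 3050 = \left(53424 + 201 \cdot 0^{2}\right) - 3050 = \left(53424 + 201 \cdot 0\right) - 3050 = \left(53424 + 0\right) - 3050 = 53424 - 3050 = 50374$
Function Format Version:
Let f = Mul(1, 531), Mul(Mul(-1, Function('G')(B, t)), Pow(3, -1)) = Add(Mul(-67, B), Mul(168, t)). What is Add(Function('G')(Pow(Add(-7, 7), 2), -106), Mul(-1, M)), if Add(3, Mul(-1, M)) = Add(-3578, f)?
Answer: 50374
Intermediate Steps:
Function('G')(B, t) = Add(Mul(-504, t), Mul(201, B)) (Function('G')(B, t) = Mul(-3, Add(Mul(-67, B), Mul(168, t))) = Add(Mul(-504, t), Mul(201, B)))
f = 531
M = 3050 (M = Add(3, Mul(-1, Add(-3578, 531))) = Add(3, Mul(-1, -3047)) = Add(3, 3047) = 3050)
Add(Function('G')(Pow(Add(-7, 7), 2), -106), Mul(-1, M)) = Add(Add(Mul(-504, -106), Mul(201, Pow(Add(-7, 7), 2))), Mul(-1, 3050)) = Add(Add(53424, Mul(201, Pow(0, 2))), -3050) = Add(Add(53424, Mul(201, 0)), -3050) = Add(Add(53424, 0), -3050) = Add(53424, -3050) = 50374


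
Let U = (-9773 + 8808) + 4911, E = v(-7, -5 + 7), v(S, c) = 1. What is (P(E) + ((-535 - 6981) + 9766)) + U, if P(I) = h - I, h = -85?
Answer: 6110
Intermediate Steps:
E = 1
P(I) = -85 - I
U = 3946 (U = -965 + 4911 = 3946)
(P(E) + ((-535 - 6981) + 9766)) + U = ((-85 - 1*1) + ((-535 - 6981) + 9766)) + 3946 = ((-85 - 1) + (-7516 + 9766)) + 3946 = (-86 + 2250) + 3946 = 2164 + 3946 = 6110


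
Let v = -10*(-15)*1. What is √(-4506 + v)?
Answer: 66*I ≈ 66.0*I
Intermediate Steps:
v = 150 (v = 150*1 = 150)
√(-4506 + v) = √(-4506 + 150) = √(-4356) = 66*I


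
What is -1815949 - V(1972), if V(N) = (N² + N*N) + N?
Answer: -9595489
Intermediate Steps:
V(N) = N + 2*N² (V(N) = (N² + N²) + N = 2*N² + N = N + 2*N²)
-1815949 - V(1972) = -1815949 - 1972*(1 + 2*1972) = -1815949 - 1972*(1 + 3944) = -1815949 - 1972*3945 = -1815949 - 1*7779540 = -1815949 - 7779540 = -9595489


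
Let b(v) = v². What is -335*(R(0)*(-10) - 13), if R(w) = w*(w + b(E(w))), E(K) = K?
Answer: 4355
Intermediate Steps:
R(w) = w*(w + w²)
-335*(R(0)*(-10) - 13) = -335*((0²*(1 + 0))*(-10) - 13) = -335*((0*1)*(-10) - 13) = -335*(0*(-10) - 13) = -335*(0 - 13) = -335*(-13) = 4355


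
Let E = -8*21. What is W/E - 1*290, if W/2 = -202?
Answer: -12079/42 ≈ -287.60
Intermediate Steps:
W = -404 (W = 2*(-202) = -404)
E = -168
W/E - 1*290 = -404/(-168) - 1*290 = -404*(-1/168) - 290 = 101/42 - 290 = -12079/42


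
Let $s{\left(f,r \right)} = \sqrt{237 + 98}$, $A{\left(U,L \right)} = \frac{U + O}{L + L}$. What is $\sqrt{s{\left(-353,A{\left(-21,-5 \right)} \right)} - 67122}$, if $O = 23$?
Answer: $\sqrt{-67122 + \sqrt{335}} \approx 259.04 i$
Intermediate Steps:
$A{\left(U,L \right)} = \frac{23 + U}{2 L}$ ($A{\left(U,L \right)} = \frac{U + 23}{L + L} = \frac{23 + U}{2 L}$)
$s{\left(f,r \right)} = \sqrt{335}$
$\sqrt{s{\left(-353,A{\left(-21,-5 \right)} \right)} - 67122} = \sqrt{\sqrt{335} - 67122} = \sqrt{-67122 + \sqrt{335}}$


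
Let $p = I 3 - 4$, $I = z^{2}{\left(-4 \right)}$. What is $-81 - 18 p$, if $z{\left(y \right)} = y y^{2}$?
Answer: $-221193$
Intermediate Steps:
$z{\left(y \right)} = y^{3}$
$I = 4096$ ($I = \left(\left(-4\right)^{3}\right)^{2} = \left(-64\right)^{2} = 4096$)
$p = 12284$ ($p = 4096 \cdot 3 - 4 = 12288 - 4 = 12284$)
$-81 - 18 p = -81 - 221112 = -221193$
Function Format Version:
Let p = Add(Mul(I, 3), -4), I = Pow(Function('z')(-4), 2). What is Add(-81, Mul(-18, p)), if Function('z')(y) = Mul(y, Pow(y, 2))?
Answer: -221193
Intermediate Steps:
Function('z')(y) = Pow(y, 3)
I = 4096 (I = Pow(Pow(-4, 3), 2) = Pow(-64, 2) = 4096)
p = 12284 (p = Add(Mul(4096, 3), -4) = Add(12288, -4) = 12284)
Add(-81, Mul(-18, p)) = Add(-81, Mul(-18, 12284)) = Add(-81, -221112) = -221193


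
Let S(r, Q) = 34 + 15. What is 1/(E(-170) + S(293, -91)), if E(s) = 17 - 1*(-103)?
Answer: 1/169 ≈ 0.0059172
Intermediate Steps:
E(s) = 120 (E(s) = 17 + 103 = 120)
S(r, Q) = 49
1/(E(-170) + S(293, -91)) = 1/(120 + 49) = 1/169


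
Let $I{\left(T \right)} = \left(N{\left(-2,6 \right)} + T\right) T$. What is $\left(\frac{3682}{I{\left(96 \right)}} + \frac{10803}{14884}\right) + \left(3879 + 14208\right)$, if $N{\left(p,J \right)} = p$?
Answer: $\frac{303684428369}{16789152} \approx 18088.0$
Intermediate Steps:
$I{\left(T \right)} = T \left(-2 + T\right)$ ($I{\left(T \right)} = \left(-2 + T\right) T = T \left(-2 + T\right)$)
$\left(\frac{3682}{I{\left(96 \right)}} + \frac{10803}{14884}\right) + \left(3879 + 14208\right) = \left(\frac{3682}{96 \left(-2 + 96\right)} + \frac{10803}{14884}\right) + \left(3879 + 14208\right) = \left(\frac{3682}{96 \cdot 94} + 10803 \cdot \frac{1}{14884}\right) + 18087 = \left(\frac{3682}{9024} + \frac{10803}{14884}\right) + 18087 = \left(3682 \cdot \frac{1}{9024} + \frac{10803}{14884}\right) + 18087 = \left(\frac{1841}{4512} + \frac{10803}{14884}\right) + 18087 = \frac{19036145}{16789152} + 18087 = \frac{303684428369}{16789152}$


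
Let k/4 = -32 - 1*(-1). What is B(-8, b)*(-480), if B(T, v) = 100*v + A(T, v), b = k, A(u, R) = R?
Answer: 6011520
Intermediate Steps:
k = -124 (k = 4*(-32 - 1*(-1)) = 4*(-32 + 1) = 4*(-31) = -124)
b = -124
B(T, v) = 101*v (B(T, v) = 100*v + v = 101*v)
B(-8, b)*(-480) = (101*(-124))*(-480) = -12524*(-480) = 6011520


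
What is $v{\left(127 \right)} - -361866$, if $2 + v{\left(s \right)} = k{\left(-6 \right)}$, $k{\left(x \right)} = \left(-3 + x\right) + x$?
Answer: $361849$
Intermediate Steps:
$k{\left(x \right)} = -3 + 2 x$
$v{\left(s \right)} = -17$ ($v{\left(s \right)} = -2 + \left(-3 + 2 \left(-6\right)\right) = -2 - 15 = -17$)
$v{\left(127 \right)} - -361866 = -17 - -361866 = -17 + 361866 = 361849$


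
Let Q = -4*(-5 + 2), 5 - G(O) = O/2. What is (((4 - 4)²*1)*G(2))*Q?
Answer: 0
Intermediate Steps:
G(O) = 5 - O/2
Q = 12 (Q = -4*(-3) = 12)
(((4 - 4)²*1)*G(2))*Q = (((4 - 4)²*1)*(5 - ½*2))*12 = ((0²*1)*(5 - 1))*12 = ((0*1)*4)*12 = (0*4)*12 = 0*12 = 0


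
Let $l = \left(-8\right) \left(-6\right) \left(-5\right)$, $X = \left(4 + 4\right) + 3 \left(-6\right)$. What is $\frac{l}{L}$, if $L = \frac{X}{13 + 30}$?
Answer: $1032$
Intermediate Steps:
$X = -10$ ($X = 8 - 18 = -10$)
$l = -240$ ($l = 48 \left(-5\right) = -240$)
$L = - \frac{10}{43}$ ($L = \frac{1}{13 + 30} \left(-10\right) = \frac{1}{43} \left(-10\right) = - \frac{10}{43} \approx -0.23256$)
$\frac{l}{L} = - \frac{240}{- \frac{10}{43}} = \left(-240\right) \left(- \frac{43}{10}\right) = 1032$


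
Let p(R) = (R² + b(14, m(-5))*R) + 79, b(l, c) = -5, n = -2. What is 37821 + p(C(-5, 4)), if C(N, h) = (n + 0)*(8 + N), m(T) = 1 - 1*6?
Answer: 37966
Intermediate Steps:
m(T) = -5 (m(T) = 1 - 6 = -5)
C(N, h) = -16 - 2*N (C(N, h) = (-2 + 0)*(8 + N) = -2*(8 + N) = -16 - 2*N)
p(R) = 79 + R² - 5*R (p(R) = (R² - 5*R) + 79 = 79 + R² - 5*R)
37821 + p(C(-5, 4)) = 37821 + (79 + (-16 - 2*(-5))² - 5*(-16 - 2*(-5))) = 37821 + (79 + (-16 + 10)² - 5*(-16 + 10)) = 37821 + (79 + (-6)² - 5*(-6)) = 37821 + (79 + 36 + 30) = 37821 + 145 = 37966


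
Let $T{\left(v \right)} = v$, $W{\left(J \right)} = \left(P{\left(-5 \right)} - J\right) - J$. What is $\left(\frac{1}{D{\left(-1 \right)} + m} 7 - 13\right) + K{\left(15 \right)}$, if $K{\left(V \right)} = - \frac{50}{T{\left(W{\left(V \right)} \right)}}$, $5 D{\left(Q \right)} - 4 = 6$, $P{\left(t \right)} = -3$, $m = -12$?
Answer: $- \frac{4021}{330} \approx -12.185$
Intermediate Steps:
$D{\left(Q \right)} = 2$ ($D{\left(Q \right)} = \frac{4}{5} + \frac{1}{5} \cdot 6 = \frac{4}{5} + \frac{6}{5} = 2$)
$W{\left(J \right)} = -3 - 2 J$ ($W{\left(J \right)} = \left(-3 - J\right) - J = -3 - 2 J$)
$K{\left(V \right)} = - \frac{50}{-3 - 2 V}$
$\left(\frac{1}{D{\left(-1 \right)} + m} 7 - 13\right) + K{\left(15 \right)} = \left(\frac{1}{2 - 12} \cdot 7 - 13\right) + \frac{50}{3 + 2 \cdot 15} = \left(\frac{1}{-10} \cdot 7 - 13\right) + \frac{50}{3 + 30} = \left(\left(- \frac{1}{10}\right) 7 - 13\right) + \frac{50}{33} = \left(- \frac{7}{10} - 13\right) + 50 \cdot \frac{1}{33} = - \frac{137}{10} + \frac{50}{33} = - \frac{4021}{330}$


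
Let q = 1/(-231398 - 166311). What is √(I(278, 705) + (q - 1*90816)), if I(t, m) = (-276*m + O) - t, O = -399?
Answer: I*√45248866911917422/397709 ≈ 534.86*I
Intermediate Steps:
q = -1/397709 (q = 1/(-397709) = -1/397709 ≈ -2.5144e-6)
I(t, m) = -399 - t - 276*m (I(t, m) = (-276*m - 399) - t = (-399 - 276*m) - t = -399 - t - 276*m)
√(I(278, 705) + (q - 1*90816)) = √((-399 - 1*278 - 276*705) + (-1/397709 - 1*90816)) = √((-399 - 278 - 194580) + (-1/397709 - 90816)) = √(-195257 - 36118340545/397709) = √(-113773806758/397709) = I*√45248866911917422/397709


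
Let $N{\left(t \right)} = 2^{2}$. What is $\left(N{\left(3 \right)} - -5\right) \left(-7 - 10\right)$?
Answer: $-153$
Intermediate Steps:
$N{\left(t \right)} = 4$
$\left(N{\left(3 \right)} - -5\right) \left(-7 - 10\right) = \left(4 - -5\right) \left(-7 - 10\right) = \left(4 + 5\right) \left(-17\right) = 9 \left(-17\right) = -153$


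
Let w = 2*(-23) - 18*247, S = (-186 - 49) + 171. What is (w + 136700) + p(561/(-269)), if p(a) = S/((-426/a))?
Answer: 2525034608/19099 ≈ 1.3221e+5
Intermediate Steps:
S = -64 (S = -235 + 171 = -64)
p(a) = 32*a/213 (p(a) = -64*(-a/426) = -(-32)*a/213 = 32*a/213)
w = -4492 (w = -46 - 4446 = -4492)
(w + 136700) + p(561/(-269)) = (-4492 + 136700) + 32*(561/(-269))/213 = 132208 + 32*(561*(-1/269))/213 = 132208 + (32/213)*(-561/269) = 132208 - 5984/19099 = 2525034608/19099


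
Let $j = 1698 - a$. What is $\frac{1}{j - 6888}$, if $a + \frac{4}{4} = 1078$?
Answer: $- \frac{1}{6267} \approx -0.00015957$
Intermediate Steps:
$a = 1077$ ($a = -1 + 1078 = 1077$)
$j = 621$ ($j = 1698 - 1077 = 621$)
$\frac{1}{j - 6888} = \frac{1}{621 - 6888} = \frac{1}{-6267} = - \frac{1}{6267}$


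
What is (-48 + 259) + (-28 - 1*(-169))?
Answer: 352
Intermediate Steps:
(-48 + 259) + (-28 - 1*(-169)) = 211 + (-28 + 169) = 211 + 141 = 352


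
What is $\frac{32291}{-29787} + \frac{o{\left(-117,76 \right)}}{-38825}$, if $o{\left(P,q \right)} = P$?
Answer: $- \frac{1250212996}{1156480275} \approx -1.0811$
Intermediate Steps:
$\frac{32291}{-29787} + \frac{o{\left(-117,76 \right)}}{-38825} = \frac{32291}{-29787} - \frac{117}{-38825} = 32291 \left(- \frac{1}{29787}\right) - - \frac{117}{38825} = - \frac{32291}{29787} + \frac{117}{38825} = - \frac{1250212996}{1156480275}$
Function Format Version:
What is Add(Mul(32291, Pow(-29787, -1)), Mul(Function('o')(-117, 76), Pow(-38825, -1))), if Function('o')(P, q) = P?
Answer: Rational(-1250212996, 1156480275) ≈ -1.0811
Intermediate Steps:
Add(Mul(32291, Pow(-29787, -1)), Mul(Function('o')(-117, 76), Pow(-38825, -1))) = Add(Mul(32291, Pow(-29787, -1)), Mul(-117, Pow(-38825, -1))) = Add(Mul(32291, Rational(-1, 29787)), Mul(-117, Rational(-1, 38825))) = Add(Rational(-32291, 29787), Rational(117, 38825)) = Rational(-1250212996, 1156480275)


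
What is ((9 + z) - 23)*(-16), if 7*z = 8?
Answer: 1440/7 ≈ 205.71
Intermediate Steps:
z = 8/7 (z = (1/7)*8 = 8/7 ≈ 1.1429)
((9 + z) - 23)*(-16) = ((9 + 8/7) - 23)*(-16) = (71/7 - 23)*(-16) = -90/7*(-16) = 1440/7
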